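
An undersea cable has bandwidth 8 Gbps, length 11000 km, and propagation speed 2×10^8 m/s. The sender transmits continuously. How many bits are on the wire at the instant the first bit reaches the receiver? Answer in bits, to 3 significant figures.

Propagation delay = 11000000 / 200000000 = 0.055 s.
BDP = R × t_prop = 8000000000 × 0.055 = 440000000 bits.

440000000 bits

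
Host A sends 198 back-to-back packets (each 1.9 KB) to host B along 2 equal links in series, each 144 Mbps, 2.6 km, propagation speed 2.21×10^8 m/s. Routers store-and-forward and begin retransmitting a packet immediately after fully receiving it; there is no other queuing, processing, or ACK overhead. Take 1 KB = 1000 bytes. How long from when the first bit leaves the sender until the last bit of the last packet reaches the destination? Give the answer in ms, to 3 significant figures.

Per-hop transmission t_tx = L/R = 15200/144000000 = 0.105556 ms.
Per-hop propagation t_prop = 2600/221000000 = 0.0117647 ms.
Pipeline fill: first packet needs 2·t_tx to clear all hops; remaining 197 packets each add one t_tx.
Total = (2+198-1)·t_tx + 2·t_prop = 199·0.105556 + 2·0.0117647 = 21.0 ms.

21.0 ms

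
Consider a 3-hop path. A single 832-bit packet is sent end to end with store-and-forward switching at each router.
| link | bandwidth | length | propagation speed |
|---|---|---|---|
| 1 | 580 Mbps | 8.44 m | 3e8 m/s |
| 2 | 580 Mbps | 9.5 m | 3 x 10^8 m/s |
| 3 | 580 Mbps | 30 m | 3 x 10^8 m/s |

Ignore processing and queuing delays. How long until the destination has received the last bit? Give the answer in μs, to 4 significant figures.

4.463 μs

Transmission delay per hop = L/R = 832/580000000 = 1.43448 μs; 3 hops → 4.30345 μs.
Propagation delays (d/s per hop): 0.0281333, 0.0316667, 0.1 μs; sum = 0.1598 μs.
End-to-end = 4.463 μs.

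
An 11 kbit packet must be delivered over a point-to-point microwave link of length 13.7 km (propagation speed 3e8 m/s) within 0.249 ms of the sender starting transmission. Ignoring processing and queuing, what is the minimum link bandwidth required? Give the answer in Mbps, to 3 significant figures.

Propagation delay = 13700 / 300000000 = 0.0456667 ms.
Transmission budget = 0.249 − 0.0456667 = 0.203333 ms.
R ≥ L / t_tx = 11000 bits / 0.000203333 s = 54.1 Mbps.

54.1 Mbps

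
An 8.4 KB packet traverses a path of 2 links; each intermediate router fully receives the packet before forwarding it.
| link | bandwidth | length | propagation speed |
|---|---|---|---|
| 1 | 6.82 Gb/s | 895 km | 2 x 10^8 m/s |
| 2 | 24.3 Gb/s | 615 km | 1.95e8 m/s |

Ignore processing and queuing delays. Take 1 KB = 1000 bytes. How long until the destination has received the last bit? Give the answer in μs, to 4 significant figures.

L = 67200 bits.
Transmission delays (L/R per hop): 9.85337, 2.76543 μs; sum = 12.6188 μs.
Propagation delays (d/s per hop): 4475, 3153.85 μs; sum = 7628.85 μs.
End-to-end = 7641 μs.

7641 μs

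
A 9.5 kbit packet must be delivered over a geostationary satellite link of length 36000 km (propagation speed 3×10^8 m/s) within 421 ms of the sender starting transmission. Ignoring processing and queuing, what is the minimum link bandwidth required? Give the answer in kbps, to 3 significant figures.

31.6 kbps

Propagation delay = 36000000 / 300000000 = 120 ms.
Transmission budget = 421 − 120 = 301 ms.
R ≥ L / t_tx = 9500 bits / 0.301 s = 31.6 kbps.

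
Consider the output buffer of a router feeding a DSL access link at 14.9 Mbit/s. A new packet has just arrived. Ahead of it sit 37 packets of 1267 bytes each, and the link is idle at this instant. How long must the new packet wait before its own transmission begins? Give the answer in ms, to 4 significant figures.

Each queued packet: L/R = 10136/14900000 = 0.680268 ms.
37 queued → 25.1699 ms.
Queuing delay = 25.17 ms.

25.17 ms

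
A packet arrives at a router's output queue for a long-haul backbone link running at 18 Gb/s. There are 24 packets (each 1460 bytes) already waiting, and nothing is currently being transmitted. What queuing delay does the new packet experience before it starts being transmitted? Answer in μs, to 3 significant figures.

Each queued packet: L/R = 11680/18000000000 = 0.648889 μs.
24 queued → 15.5733 μs.
Queuing delay = 15.6 μs.

15.6 μs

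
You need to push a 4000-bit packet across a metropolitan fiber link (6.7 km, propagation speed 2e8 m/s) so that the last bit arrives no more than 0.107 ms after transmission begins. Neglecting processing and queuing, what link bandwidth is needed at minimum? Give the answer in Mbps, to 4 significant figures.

54.42 Mbps

Propagation delay = 6700 / 200000000 = 0.0335 ms.
Transmission budget = 0.107 − 0.0335 = 0.0735 ms.
R ≥ L / t_tx = 4000 bits / 7.35e-05 s = 54.42 Mbps.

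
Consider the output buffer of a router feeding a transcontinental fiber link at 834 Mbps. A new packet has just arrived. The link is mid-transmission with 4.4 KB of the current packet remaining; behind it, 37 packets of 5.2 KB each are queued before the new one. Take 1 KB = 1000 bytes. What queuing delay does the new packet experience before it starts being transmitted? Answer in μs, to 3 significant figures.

Each queued packet: L/R = 41600/834000000 = 49.8801 μs.
37 queued → 1845.56 μs.
Plus remaining 35200 bits of current packet: 42.2062 μs.
Queuing delay = 1890 μs.

1890 μs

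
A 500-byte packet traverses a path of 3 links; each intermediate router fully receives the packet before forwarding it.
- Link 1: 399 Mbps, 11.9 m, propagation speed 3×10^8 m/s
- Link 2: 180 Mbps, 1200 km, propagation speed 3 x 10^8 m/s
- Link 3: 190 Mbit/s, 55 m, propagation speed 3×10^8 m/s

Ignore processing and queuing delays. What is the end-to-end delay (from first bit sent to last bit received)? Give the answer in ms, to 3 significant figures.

4.05 ms

L = 500 × 8 = 4000 bits.
Transmission delays (L/R per hop): 0.0100251, 0.0222222, 0.0210526 ms; sum = 0.0532999 ms.
Propagation delays (d/s per hop): 3.96667e-05, 4, 0.000183333 ms; sum = 4.00022 ms.
End-to-end = 4.05 ms.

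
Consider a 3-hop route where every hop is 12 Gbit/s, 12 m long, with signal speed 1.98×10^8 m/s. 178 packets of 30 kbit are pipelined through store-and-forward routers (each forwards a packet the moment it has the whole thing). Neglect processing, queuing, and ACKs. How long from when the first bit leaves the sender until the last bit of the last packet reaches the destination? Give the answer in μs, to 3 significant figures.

450 μs

Per-hop transmission t_tx = L/R = 30000/12000000000 = 2.5 μs.
Per-hop propagation t_prop = 12/198000000 = 0.0606061 μs.
Pipeline fill: first packet needs 3·t_tx to clear all hops; remaining 177 packets each add one t_tx.
Total = (3+178-1)·t_tx + 3·t_prop = 180·2.5 + 3·0.0606061 = 450 μs.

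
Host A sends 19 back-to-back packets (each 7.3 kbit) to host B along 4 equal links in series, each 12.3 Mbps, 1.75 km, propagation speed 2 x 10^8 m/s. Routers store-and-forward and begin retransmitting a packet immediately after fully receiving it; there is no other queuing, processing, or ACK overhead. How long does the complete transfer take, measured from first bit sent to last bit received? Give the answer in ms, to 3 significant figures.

13.1 ms

Per-hop transmission t_tx = L/R = 7300/12300000 = 0.593496 ms.
Per-hop propagation t_prop = 1750/200000000 = 0.00875 ms.
Pipeline fill: first packet needs 4·t_tx to clear all hops; remaining 18 packets each add one t_tx.
Total = (4+19-1)·t_tx + 4·t_prop = 22·0.593496 + 4·0.00875 = 13.1 ms.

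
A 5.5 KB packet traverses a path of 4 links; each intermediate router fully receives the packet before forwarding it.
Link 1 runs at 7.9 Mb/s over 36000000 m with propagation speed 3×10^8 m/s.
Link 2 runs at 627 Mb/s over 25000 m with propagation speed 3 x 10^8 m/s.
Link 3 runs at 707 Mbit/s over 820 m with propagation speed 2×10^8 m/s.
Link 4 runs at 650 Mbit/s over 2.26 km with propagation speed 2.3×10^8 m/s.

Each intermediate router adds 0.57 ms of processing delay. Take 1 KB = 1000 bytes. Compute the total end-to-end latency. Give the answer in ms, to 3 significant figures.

L = 44000 bits.
Transmission delays (L/R per hop): 5.56962, 0.0701754, 0.0622348, 0.0676923 ms; sum = 5.76972 ms.
Propagation delays (d/s per hop): 120, 0.0833333, 0.0041, 0.00982609 ms; sum = 120.097 ms.
Processing at 3 router(s): 3 × 0.57 ms = 1.71 ms.
End-to-end = 128 ms.

128 ms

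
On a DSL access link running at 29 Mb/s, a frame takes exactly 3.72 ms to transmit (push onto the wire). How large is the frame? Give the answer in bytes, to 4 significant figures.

L = R × t_tx = 29000000 b/s × 0.00372 s = 107880 bits.
In bytes: 107880 / 8 = 13490 bytes.

13490 bytes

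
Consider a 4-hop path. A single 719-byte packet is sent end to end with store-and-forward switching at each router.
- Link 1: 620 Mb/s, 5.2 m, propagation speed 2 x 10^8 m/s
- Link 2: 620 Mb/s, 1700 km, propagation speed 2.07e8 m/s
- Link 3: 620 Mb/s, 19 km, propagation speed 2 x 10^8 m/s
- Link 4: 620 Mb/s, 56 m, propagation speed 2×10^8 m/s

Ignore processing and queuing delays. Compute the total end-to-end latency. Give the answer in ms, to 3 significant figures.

8.34 ms

L = 719 × 8 = 5752 bits.
Transmission delay per hop = L/R = 5752/620000000 = 0.00927742 ms; 4 hops → 0.0371097 ms.
Propagation delays (d/s per hop): 2.6e-05, 8.21256, 0.095, 0.00028 ms; sum = 8.30787 ms.
End-to-end = 8.34 ms.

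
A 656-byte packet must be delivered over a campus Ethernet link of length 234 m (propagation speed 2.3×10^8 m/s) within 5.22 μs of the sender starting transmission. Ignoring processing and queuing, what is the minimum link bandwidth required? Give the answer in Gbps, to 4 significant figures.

1.249 Gbps

L = 5248 bits.
Propagation delay = 234 / 2.3e+08 = 1.01739 μs.
Transmission budget = 5.22 − 1.01739 = 4.20261 μs.
R ≥ L / t_tx = 5248 bits / 4.20261e-06 s = 1.249 Gbps.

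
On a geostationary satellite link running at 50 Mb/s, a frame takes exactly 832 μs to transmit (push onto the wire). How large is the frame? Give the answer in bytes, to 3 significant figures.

5200 bytes

L = R × t_tx = 50000000 b/s × 0.000832 s = 41600 bits.
In bytes: 41600 / 8 = 5200 bytes.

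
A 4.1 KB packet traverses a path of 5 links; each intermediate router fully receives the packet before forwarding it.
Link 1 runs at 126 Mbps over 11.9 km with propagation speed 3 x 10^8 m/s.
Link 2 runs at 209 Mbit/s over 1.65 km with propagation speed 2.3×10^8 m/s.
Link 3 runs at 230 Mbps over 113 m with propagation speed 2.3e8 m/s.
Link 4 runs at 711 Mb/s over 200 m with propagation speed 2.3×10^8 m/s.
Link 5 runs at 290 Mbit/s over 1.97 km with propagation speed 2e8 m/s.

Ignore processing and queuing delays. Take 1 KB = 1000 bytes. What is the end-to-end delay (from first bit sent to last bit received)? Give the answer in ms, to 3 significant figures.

0.777 ms

L = 32800 bits.
Transmission delays (L/R per hop): 0.260317, 0.156938, 0.142609, 0.0461322, 0.113103 ms; sum = 0.7191 ms.
Propagation delays (d/s per hop): 0.0396667, 0.00717391, 0.000491304, 0.000869565, 0.00985 ms; sum = 0.0580514 ms.
End-to-end = 0.777 ms.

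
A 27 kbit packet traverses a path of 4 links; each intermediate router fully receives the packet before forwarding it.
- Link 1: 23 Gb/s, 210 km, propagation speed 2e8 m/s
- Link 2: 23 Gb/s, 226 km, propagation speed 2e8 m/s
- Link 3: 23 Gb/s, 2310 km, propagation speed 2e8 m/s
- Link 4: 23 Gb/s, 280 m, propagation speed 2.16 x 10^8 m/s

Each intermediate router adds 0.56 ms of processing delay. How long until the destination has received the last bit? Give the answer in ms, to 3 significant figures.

L = 27000 bits.
Transmission delay per hop = L/R = 27000/23000000000 = 0.00117391 ms; 4 hops → 0.00469565 ms.
Propagation delays (d/s per hop): 1.05, 1.13, 11.55, 0.0012963 ms; sum = 13.7313 ms.
Processing at 3 router(s): 3 × 0.56 ms = 1.68 ms.
End-to-end = 15.4 ms.

15.4 ms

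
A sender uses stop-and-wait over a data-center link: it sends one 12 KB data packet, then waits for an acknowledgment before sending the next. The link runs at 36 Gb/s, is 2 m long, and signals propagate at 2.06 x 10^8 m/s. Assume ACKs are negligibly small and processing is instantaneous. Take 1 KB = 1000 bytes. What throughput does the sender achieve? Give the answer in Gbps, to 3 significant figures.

35.7 Gbps

t_tx = L/R = 96000/36000000000 = 2.66667e-06 s.
t_prop = 2/206000000 = 9.70874e-09 s; RTT = 1.94175e-08 s.
Cycle = t_tx + RTT = 2.68608e-06 s.
Throughput = L / cycle = 96000 / 2.68608e-06 = 35.7 Gbps.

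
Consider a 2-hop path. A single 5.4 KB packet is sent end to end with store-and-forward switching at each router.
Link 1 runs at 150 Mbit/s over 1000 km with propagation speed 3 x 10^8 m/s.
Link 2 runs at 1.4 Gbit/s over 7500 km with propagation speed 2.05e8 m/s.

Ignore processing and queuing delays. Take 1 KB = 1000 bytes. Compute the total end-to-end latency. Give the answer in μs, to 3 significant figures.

40200 μs

L = 43200 bits.
Transmission delays (L/R per hop): 288, 30.8571 μs; sum = 318.857 μs.
Propagation delays (d/s per hop): 3333.33, 36585.4 μs; sum = 39918.7 μs.
End-to-end = 40200 μs.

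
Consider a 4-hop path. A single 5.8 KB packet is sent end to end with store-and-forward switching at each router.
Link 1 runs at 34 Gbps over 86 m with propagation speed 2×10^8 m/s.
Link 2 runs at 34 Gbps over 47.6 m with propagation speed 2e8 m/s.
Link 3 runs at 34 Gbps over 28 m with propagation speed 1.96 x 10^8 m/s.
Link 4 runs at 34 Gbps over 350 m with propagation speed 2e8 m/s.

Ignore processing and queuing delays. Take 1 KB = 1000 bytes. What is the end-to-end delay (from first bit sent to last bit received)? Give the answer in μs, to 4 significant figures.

L = 46400 bits.
Transmission delay per hop = L/R = 46400/34000000000 = 1.36471 μs; 4 hops → 5.45882 μs.
Propagation delays (d/s per hop): 0.43, 0.238, 0.142857, 1.75 μs; sum = 2.56086 μs.
End-to-end = 8.020 μs.

8.020 μs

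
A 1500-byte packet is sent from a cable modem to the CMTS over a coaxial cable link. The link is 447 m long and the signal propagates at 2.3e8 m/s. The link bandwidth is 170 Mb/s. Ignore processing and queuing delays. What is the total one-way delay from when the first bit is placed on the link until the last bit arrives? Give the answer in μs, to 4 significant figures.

72.53 μs

L = 1500 × 8 = 12000 bits.
Transmission delay = L/R = 12000 / 170000000 = 70.5882 μs.
Propagation delay = d/s = 447 m / 2.3e+08 m/s = 1.94348 μs.
Total = 72.53 μs.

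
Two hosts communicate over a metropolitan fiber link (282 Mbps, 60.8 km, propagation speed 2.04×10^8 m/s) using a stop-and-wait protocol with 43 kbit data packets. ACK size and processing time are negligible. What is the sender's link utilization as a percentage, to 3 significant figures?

20.4 %

t_tx = L/R = 43000/282000000 = 0.000152482 s.
t_prop = 60800/204000000 = 0.000298039 s; RTT = 0.000596078 s.
Cycle = t_tx + RTT = 0.000748561 s.
Utilization = t_tx / cycle = 0.000152482/0.000748561 = 20.4 %.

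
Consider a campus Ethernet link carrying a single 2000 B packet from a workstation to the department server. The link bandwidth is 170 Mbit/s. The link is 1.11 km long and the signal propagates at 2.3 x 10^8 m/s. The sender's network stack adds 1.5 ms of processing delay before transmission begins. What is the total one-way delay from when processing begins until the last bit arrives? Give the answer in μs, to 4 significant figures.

1599 μs

L = 2000 × 8 = 16000 bits.
Transmission delay = L/R = 16000 / 170000000 = 94.1176 μs.
Propagation delay = d/s = 1110 m / 2.3e+08 m/s = 4.82609 μs.
Plus processing delay 1.5 ms = 1500 μs.
Total = 1599 μs.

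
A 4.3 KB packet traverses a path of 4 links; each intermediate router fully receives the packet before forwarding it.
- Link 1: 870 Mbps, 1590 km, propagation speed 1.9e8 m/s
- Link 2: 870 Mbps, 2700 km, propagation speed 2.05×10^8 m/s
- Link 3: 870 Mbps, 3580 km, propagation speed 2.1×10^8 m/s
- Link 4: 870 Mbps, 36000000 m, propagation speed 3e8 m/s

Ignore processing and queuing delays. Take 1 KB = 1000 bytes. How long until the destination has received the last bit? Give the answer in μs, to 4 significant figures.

158700 μs

L = 34400 bits.
Transmission delay per hop = L/R = 34400/870000000 = 39.5402 μs; 4 hops → 158.161 μs.
Propagation delays (d/s per hop): 8368.42, 13170.7, 17047.6, 120000 μs; sum = 158587 μs.
End-to-end = 158700 μs.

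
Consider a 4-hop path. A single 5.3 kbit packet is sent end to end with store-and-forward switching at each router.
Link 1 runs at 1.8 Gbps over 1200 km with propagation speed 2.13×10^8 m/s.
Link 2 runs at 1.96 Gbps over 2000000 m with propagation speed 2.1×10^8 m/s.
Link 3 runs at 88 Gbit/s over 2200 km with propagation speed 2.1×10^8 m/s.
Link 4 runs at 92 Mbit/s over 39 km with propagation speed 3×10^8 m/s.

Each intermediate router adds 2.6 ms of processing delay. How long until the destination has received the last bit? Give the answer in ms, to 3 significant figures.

33.6 ms

L = 5300 bits.
Transmission delays (L/R per hop): 0.00294444, 0.00270408, 6.02273e-05, 0.0576087 ms; sum = 0.0633174 ms.
Propagation delays (d/s per hop): 5.6338, 9.52381, 10.4762, 0.13 ms; sum = 25.7638 ms.
Processing at 3 router(s): 3 × 2.6 ms = 7.8 ms.
End-to-end = 33.6 ms.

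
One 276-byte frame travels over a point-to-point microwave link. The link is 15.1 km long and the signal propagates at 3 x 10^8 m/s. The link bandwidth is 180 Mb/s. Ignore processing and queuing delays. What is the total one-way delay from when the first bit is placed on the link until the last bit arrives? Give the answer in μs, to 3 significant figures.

L = 276 × 8 = 2208 bits.
Transmission delay = L/R = 2208 / 180000000 = 12.2667 μs.
Propagation delay = d/s = 15100 m / 300000000 m/s = 50.3333 μs.
Total = 62.6 μs.

62.6 μs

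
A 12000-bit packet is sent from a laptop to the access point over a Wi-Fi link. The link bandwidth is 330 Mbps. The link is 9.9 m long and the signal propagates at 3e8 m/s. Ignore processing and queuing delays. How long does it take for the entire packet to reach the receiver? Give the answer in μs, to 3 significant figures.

36.4 μs

Transmission delay = L/R = 12000 / 330000000 = 36.3636 μs.
Propagation delay = d/s = 9.9 m / 300000000 m/s = 0.033 μs.
Total = 36.4 μs.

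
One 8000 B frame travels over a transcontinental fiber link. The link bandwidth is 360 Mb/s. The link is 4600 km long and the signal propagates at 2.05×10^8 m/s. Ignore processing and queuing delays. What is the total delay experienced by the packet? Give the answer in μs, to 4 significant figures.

L = 8000 × 8 = 64000 bits.
Transmission delay = L/R = 64000 / 360000000 = 177.778 μs.
Propagation delay = d/s = 4600000 m / 2.05e+08 m/s = 22439 μs.
Total = 22620 μs.

22620 μs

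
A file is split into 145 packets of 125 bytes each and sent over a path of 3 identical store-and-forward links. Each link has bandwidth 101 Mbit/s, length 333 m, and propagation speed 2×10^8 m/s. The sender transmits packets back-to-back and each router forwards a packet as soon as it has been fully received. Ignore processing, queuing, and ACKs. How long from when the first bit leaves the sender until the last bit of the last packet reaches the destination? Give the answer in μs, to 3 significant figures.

1460 μs

Per-hop transmission t_tx = L/R = 1000/101000000 = 9.90099 μs.
Per-hop propagation t_prop = 333/200000000 = 1.665 μs.
Pipeline fill: first packet needs 3·t_tx to clear all hops; remaining 144 packets each add one t_tx.
Total = (3+145-1)·t_tx + 3·t_prop = 147·9.90099 + 3·1.665 = 1460 μs.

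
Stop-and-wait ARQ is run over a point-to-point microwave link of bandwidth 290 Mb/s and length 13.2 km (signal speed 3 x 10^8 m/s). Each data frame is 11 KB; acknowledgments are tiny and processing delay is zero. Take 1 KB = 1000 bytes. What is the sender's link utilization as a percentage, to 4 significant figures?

77.52 %

t_tx = L/R = 88000/290000000 = 0.000303448 s.
t_prop = 13200/300000000 = 4.4e-05 s; RTT = 8.8e-05 s.
Cycle = t_tx + RTT = 0.000391448 s.
Utilization = t_tx / cycle = 0.000303448/0.000391448 = 77.52 %.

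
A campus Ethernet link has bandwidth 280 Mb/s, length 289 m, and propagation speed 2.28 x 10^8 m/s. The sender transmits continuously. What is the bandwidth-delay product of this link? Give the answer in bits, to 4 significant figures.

Propagation delay = 289 / 2.28e+08 = 1.26754e-06 s.
BDP = R × t_prop = 280000000 × 1.26754e-06 = 354.912 bits.

354.9 bits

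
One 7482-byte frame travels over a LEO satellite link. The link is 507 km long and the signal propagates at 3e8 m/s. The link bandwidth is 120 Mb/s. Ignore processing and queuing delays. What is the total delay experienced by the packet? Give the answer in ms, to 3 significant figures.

L = 7482 × 8 = 59856 bits.
Transmission delay = L/R = 59856 / 120000000 = 0.4988 ms.
Propagation delay = d/s = 507000 m / 300000000 m/s = 1.69 ms.
Total = 2.19 ms.

2.19 ms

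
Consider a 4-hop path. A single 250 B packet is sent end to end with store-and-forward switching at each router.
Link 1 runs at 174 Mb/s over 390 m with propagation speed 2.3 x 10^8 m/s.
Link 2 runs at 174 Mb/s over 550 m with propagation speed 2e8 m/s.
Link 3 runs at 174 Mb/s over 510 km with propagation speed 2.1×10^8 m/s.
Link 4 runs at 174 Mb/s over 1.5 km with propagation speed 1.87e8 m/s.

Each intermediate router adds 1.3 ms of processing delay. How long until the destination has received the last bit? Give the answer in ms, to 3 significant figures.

L = 250 × 8 = 2000 bits.
Transmission delay per hop = L/R = 2000/174000000 = 0.0114943 ms; 4 hops → 0.045977 ms.
Propagation delays (d/s per hop): 0.00169565, 0.00275, 2.42857, 0.00802139 ms; sum = 2.44104 ms.
Processing at 3 router(s): 3 × 1.3 ms = 3.9 ms.
End-to-end = 6.39 ms.

6.39 ms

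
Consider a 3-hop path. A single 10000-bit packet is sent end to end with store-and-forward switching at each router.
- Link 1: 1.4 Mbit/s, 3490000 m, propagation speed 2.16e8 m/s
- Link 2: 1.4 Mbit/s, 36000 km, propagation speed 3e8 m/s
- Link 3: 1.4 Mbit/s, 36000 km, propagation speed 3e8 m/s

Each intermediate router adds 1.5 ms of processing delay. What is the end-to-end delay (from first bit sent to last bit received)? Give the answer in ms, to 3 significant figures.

Transmission delay per hop = L/R = 10000/1400000 = 7.14286 ms; 3 hops → 21.4286 ms.
Propagation delays (d/s per hop): 16.1574, 120, 120 ms; sum = 256.157 ms.
Processing at 2 router(s): 2 × 1.5 ms = 3 ms.
End-to-end = 281 ms.

281 ms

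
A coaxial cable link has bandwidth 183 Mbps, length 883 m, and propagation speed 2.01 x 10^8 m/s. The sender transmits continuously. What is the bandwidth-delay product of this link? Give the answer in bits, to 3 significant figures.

Propagation delay = 883 / 2.01e+08 = 4.39303e-06 s.
BDP = R × t_prop = 183000000 × 4.39303e-06 = 803.925 bits.

804 bits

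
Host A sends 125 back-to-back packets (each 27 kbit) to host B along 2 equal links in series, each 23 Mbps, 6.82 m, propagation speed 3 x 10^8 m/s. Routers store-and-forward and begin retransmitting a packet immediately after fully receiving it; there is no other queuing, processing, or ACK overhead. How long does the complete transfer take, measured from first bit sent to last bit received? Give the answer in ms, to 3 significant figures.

Per-hop transmission t_tx = L/R = 27000/23000000 = 1.17391 ms.
Per-hop propagation t_prop = 6.82/300000000 = 2.27333e-05 ms.
Pipeline fill: first packet needs 2·t_tx to clear all hops; remaining 124 packets each add one t_tx.
Total = (2+125-1)·t_tx + 2·t_prop = 126·1.17391 + 2·2.27333e-05 = 148 ms.

148 ms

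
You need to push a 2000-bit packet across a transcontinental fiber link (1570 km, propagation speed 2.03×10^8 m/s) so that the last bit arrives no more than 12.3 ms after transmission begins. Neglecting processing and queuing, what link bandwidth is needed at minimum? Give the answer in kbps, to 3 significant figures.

Propagation delay = 1570000 / 2.03e+08 = 7.73399 ms.
Transmission budget = 12.3 − 7.73399 = 4.56601 ms.
R ≥ L / t_tx = 2000 bits / 0.00456601 s = 438 kbps.

438 kbps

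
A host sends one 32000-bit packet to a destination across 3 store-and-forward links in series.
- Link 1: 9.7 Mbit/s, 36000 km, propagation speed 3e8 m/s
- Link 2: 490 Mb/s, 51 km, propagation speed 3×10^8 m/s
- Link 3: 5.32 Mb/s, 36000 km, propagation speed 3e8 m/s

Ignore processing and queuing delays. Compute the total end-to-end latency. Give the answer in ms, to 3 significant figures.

Transmission delays (L/R per hop): 3.29897, 0.0653061, 6.01504 ms; sum = 9.37931 ms.
Propagation delays (d/s per hop): 120, 0.17, 120 ms; sum = 240.17 ms.
End-to-end = 250 ms.

250 ms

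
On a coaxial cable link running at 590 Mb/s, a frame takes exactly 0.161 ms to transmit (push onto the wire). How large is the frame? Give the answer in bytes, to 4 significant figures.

11870 bytes

L = R × t_tx = 590000000 b/s × 0.000161 s = 94990 bits.
In bytes: 94990 / 8 = 11870 bytes.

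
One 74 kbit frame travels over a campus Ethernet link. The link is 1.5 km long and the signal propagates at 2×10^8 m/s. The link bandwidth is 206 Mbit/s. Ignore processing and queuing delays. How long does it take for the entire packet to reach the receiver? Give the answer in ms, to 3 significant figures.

0.367 ms

L = 74000 bits.
Transmission delay = L/R = 74000 / 206000000 = 0.359223 ms.
Propagation delay = d/s = 1500 m / 200000000 m/s = 0.0075 ms.
Total = 0.367 ms.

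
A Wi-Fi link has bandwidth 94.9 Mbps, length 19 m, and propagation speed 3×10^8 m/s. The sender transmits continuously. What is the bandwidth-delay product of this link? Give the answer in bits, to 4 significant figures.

6.010 bits

Propagation delay = 19 / 300000000 = 6.33333e-08 s.
BDP = R × t_prop = 94900000 × 6.33333e-08 = 6.01033 bits.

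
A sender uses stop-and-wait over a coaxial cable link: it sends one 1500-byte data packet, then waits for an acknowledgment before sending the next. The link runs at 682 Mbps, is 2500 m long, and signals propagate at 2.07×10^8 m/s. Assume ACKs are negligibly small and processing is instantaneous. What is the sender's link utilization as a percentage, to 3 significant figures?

42.1 %

t_tx = L/R = 12000/682000000 = 1.75953e-05 s.
t_prop = 2500/2.07e+08 = 1.20773e-05 s; RTT = 2.41546e-05 s.
Cycle = t_tx + RTT = 4.17499e-05 s.
Utilization = t_tx / cycle = 1.75953e-05/4.17499e-05 = 42.1 %.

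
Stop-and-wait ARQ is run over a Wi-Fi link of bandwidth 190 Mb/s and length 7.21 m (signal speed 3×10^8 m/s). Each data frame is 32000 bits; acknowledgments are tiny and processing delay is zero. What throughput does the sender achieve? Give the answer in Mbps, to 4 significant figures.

189.9 Mbps

t_tx = L/R = 32000/190000000 = 0.000168421 s.
t_prop = 7.21/300000000 = 2.40333e-08 s; RTT = 4.80667e-08 s.
Cycle = t_tx + RTT = 0.000168469 s.
Throughput = L / cycle = 32000 / 0.000168469 = 189.9 Mbps.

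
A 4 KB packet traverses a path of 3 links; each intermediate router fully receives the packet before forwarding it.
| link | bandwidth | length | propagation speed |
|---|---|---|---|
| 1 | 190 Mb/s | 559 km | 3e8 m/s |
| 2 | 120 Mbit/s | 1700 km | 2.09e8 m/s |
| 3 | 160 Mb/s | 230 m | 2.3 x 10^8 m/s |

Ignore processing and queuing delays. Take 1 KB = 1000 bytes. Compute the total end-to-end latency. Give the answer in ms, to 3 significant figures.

10.6 ms

L = 32000 bits.
Transmission delays (L/R per hop): 0.168421, 0.266667, 0.2 ms; sum = 0.635088 ms.
Propagation delays (d/s per hop): 1.86333, 8.13397, 0.001 ms; sum = 9.9983 ms.
End-to-end = 10.6 ms.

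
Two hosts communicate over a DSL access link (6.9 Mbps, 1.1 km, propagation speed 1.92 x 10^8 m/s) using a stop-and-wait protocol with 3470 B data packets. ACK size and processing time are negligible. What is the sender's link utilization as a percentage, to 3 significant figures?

t_tx = L/R = 27760/6900000 = 0.00402319 s.
t_prop = 1100/192000000 = 5.72917e-06 s; RTT = 1.14583e-05 s.
Cycle = t_tx + RTT = 0.00403465 s.
Utilization = t_tx / cycle = 0.00402319/0.00403465 = 99.7 %.

99.7 %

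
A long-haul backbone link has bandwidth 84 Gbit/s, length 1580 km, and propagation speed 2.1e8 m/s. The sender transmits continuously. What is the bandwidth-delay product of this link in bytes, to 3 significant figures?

Propagation delay = 1580000 / 210000000 = 0.00752381 s.
BDP = R × t_prop = 84000000000 × 0.00752381 = 632000000 bits.
In bytes: 632000000/8 = 79000000 bytes.

79000000 bytes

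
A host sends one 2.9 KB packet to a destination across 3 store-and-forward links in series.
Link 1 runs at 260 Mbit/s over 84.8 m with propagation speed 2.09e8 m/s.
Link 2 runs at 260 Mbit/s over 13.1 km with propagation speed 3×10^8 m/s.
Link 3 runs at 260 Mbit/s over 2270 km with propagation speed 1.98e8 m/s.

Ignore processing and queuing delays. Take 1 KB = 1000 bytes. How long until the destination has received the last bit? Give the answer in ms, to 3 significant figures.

11.8 ms

L = 23200 bits.
Transmission delay per hop = L/R = 23200/260000000 = 0.0892308 ms; 3 hops → 0.267692 ms.
Propagation delays (d/s per hop): 0.000405742, 0.0436667, 11.4646 ms; sum = 11.5087 ms.
End-to-end = 11.8 ms.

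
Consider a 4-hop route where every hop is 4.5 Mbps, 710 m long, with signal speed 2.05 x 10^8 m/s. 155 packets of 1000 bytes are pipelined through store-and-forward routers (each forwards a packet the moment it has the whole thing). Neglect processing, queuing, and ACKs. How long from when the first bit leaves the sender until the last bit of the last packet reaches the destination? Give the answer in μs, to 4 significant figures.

Per-hop transmission t_tx = L/R = 8000/4500000 = 1777.78 μs.
Per-hop propagation t_prop = 710/2.05e+08 = 3.46341 μs.
Pipeline fill: first packet needs 4·t_tx to clear all hops; remaining 154 packets each add one t_tx.
Total = (4+155-1)·t_tx + 4·t_prop = 158·1777.78 + 4·3.46341 = 280900 μs.

280900 μs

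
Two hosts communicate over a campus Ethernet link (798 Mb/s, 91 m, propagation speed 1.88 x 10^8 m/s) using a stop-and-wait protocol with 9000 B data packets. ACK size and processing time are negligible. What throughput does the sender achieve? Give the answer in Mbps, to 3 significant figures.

t_tx = L/R = 72000/798000000 = 9.02256e-05 s.
t_prop = 91/188000000 = 4.84043e-07 s; RTT = 9.68085e-07 s.
Cycle = t_tx + RTT = 9.11936e-05 s.
Throughput = L / cycle = 72000 / 9.11936e-05 = 790 Mbps.

790 Mbps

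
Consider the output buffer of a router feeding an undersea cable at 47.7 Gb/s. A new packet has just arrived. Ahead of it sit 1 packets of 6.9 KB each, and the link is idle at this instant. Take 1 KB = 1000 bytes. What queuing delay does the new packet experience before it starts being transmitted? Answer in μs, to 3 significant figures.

Each queued packet: L/R = 55200/47700000000 = 1.15723 μs.
1 queued → 1.15723 μs.
Queuing delay = 1.16 μs.

1.16 μs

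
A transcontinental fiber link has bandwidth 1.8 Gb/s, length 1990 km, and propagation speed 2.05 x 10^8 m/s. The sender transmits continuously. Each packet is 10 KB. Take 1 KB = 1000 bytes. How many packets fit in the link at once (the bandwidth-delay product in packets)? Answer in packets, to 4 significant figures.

Propagation delay = 1990000 / 2.05e+08 = 0.00970732 s.
BDP = R × t_prop = 1800000000 × 0.00970732 = 17473200 bits.
In packets of 80000 bits: 218.4 packets.

218.4 packets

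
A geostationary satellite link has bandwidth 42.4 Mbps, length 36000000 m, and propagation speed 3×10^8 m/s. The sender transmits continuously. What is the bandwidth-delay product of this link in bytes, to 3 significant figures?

Propagation delay = 36000000 / 300000000 = 0.12 s.
BDP = R × t_prop = 42400000 × 0.12 = 5088000 bits.
In bytes: 5088000/8 = 636000 bytes.

636000 bytes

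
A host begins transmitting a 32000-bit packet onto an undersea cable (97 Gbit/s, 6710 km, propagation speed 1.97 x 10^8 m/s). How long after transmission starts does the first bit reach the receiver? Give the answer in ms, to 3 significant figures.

34.1 ms

First bit experiences only propagation delay: d/s = 6710000/197000000 = 34.1 ms.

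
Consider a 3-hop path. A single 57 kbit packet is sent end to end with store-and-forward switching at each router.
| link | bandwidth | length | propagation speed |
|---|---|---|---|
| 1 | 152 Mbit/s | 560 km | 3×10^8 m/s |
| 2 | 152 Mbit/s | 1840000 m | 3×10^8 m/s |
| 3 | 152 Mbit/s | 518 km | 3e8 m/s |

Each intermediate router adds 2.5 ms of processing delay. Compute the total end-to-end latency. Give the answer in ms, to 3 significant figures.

L = 57000 bits.
Transmission delay per hop = L/R = 57000/152000000 = 0.375 ms; 3 hops → 1.125 ms.
Propagation delays (d/s per hop): 1.86667, 6.13333, 1.72667 ms; sum = 9.72667 ms.
Processing at 2 router(s): 2 × 2.5 ms = 5 ms.
End-to-end = 15.9 ms.

15.9 ms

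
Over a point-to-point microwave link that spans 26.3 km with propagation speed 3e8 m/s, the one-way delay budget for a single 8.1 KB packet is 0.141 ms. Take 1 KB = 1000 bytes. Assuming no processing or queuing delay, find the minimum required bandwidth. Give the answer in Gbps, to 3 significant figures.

L = 64800 bits.
Propagation delay = 26300 / 300000000 = 0.0876667 ms.
Transmission budget = 0.141 − 0.0876667 = 0.0533333 ms.
R ≥ L / t_tx = 64800 bits / 5.33333e-05 s = 1.22 Gbps.

1.22 Gbps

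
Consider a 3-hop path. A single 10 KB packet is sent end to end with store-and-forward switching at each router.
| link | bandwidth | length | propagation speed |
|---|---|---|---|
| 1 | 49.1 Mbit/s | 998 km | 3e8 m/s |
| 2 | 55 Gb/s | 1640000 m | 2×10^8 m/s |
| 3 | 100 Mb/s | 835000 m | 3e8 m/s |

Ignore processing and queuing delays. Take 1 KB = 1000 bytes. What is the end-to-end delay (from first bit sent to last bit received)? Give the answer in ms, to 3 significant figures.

L = 80000 bits.
Transmission delays (L/R per hop): 1.62933, 0.00145455, 0.8 ms; sum = 2.43078 ms.
Propagation delays (d/s per hop): 3.32667, 8.2, 2.78333 ms; sum = 14.31 ms.
End-to-end = 16.7 ms.

16.7 ms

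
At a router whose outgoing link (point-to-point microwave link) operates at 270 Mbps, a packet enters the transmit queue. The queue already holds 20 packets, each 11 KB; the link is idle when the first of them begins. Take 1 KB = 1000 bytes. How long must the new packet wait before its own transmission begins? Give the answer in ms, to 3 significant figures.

Each queued packet: L/R = 88000/270000000 = 0.325926 ms.
20 queued → 6.51852 ms.
Queuing delay = 6.52 ms.

6.52 ms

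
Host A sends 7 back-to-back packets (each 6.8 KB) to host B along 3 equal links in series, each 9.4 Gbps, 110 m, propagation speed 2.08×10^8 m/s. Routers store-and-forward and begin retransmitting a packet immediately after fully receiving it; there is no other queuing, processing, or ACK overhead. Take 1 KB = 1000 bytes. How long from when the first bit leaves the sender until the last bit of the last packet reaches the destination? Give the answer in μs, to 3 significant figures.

Per-hop transmission t_tx = L/R = 54400/9400000000 = 5.78723 μs.
Per-hop propagation t_prop = 110/208000000 = 0.528846 μs.
Pipeline fill: first packet needs 3·t_tx to clear all hops; remaining 6 packets each add one t_tx.
Total = (3+7-1)·t_tx + 3·t_prop = 9·5.78723 + 3·0.528846 = 53.7 μs.

53.7 μs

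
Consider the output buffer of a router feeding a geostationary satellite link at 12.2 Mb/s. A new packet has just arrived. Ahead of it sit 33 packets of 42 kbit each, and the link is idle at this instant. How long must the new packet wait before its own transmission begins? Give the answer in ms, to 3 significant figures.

114 ms

Each queued packet: L/R = 42000/12200000 = 3.44262 ms.
33 queued → 113.607 ms.
Queuing delay = 114 ms.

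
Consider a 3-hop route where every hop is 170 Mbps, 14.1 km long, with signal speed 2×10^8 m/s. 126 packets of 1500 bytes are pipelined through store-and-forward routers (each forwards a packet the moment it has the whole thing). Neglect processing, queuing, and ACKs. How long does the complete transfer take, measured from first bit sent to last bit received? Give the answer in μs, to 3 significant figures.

Per-hop transmission t_tx = L/R = 12000/170000000 = 70.5882 μs.
Per-hop propagation t_prop = 14100/200000000 = 70.5 μs.
Pipeline fill: first packet needs 3·t_tx to clear all hops; remaining 125 packets each add one t_tx.
Total = (3+126-1)·t_tx + 3·t_prop = 128·70.5882 + 3·70.5 = 9250 μs.

9250 μs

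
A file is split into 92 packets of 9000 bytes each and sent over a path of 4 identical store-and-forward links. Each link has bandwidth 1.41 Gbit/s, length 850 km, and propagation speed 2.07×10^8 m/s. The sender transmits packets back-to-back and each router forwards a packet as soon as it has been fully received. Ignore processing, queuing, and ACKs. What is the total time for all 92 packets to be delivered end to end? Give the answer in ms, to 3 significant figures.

Per-hop transmission t_tx = L/R = 72000/1410000000 = 0.0510638 ms.
Per-hop propagation t_prop = 850000/2.07e+08 = 4.10628 ms.
Pipeline fill: first packet needs 4·t_tx to clear all hops; remaining 91 packets each add one t_tx.
Total = (4+92-1)·t_tx + 4·t_prop = 95·0.0510638 + 4·4.10628 = 21.3 ms.

21.3 ms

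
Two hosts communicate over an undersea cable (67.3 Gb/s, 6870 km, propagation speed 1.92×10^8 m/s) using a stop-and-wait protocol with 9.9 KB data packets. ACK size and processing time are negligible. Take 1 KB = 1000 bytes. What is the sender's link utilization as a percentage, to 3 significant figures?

t_tx = L/R = 79200/67300000000 = 1.17682e-06 s.
t_prop = 6870000/192000000 = 0.0357813 s; RTT = 0.0715625 s.
Cycle = t_tx + RTT = 0.0715637 s.
Utilization = t_tx / cycle = 1.17682e-06/0.0715637 = 0.00164 %.

0.00164 %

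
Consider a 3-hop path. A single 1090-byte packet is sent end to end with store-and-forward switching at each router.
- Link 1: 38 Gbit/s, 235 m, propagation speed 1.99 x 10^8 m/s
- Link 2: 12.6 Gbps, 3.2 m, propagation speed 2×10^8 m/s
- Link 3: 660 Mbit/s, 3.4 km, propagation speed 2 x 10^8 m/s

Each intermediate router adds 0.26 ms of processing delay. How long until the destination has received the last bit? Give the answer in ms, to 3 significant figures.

0.552 ms

L = 1090 × 8 = 8720 bits.
Transmission delays (L/R per hop): 0.000229474, 0.000692063, 0.0132121 ms; sum = 0.0141337 ms.
Propagation delays (d/s per hop): 0.0011809, 1.6e-05, 0.017 ms; sum = 0.0181969 ms.
Processing at 2 router(s): 2 × 0.26 ms = 0.52 ms.
End-to-end = 0.552 ms.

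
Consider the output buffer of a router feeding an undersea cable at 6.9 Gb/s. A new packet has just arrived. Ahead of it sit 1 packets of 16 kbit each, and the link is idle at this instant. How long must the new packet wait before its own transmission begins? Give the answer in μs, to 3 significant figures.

2.32 μs

Each queued packet: L/R = 16000/6900000000 = 2.31884 μs.
1 queued → 2.31884 μs.
Queuing delay = 2.32 μs.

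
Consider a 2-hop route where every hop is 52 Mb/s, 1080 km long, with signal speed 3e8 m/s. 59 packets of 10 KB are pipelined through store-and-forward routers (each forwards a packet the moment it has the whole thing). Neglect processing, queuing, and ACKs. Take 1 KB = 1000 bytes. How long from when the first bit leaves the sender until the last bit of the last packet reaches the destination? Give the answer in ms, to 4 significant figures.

Per-hop transmission t_tx = L/R = 80000/52000000 = 1.53846 ms.
Per-hop propagation t_prop = 1080000/300000000 = 3.6 ms.
Pipeline fill: first packet needs 2·t_tx to clear all hops; remaining 58 packets each add one t_tx.
Total = (2+59-1)·t_tx + 2·t_prop = 60·1.53846 + 2·3.6 = 99.51 ms.

99.51 ms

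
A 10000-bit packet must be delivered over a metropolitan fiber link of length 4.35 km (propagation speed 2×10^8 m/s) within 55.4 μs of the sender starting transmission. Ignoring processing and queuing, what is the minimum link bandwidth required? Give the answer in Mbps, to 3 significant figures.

297 Mbps

Propagation delay = 4350 / 200000000 = 21.75 μs.
Transmission budget = 55.4 − 21.75 = 33.65 μs.
R ≥ L / t_tx = 10000 bits / 3.365e-05 s = 297 Mbps.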